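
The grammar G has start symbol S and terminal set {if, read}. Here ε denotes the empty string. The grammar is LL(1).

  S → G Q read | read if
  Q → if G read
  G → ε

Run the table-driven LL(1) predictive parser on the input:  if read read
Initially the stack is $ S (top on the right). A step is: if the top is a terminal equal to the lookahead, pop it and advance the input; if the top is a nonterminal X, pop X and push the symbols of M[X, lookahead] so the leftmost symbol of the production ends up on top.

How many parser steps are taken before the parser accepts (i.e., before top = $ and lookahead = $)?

7

     Stack             Input           Action
  1  $ S               if read read $  expand S → G Q read
  2  $ read Q G        if read read $  expand G → ε
  3  $ read Q          if read read $  expand Q → if G read
  4  $ read read G if  if read read $  match if
  5  $ read read G     read read $     expand G → ε
  6  $ read read       read read $     match read
  7  $ read            read $          match read
Accept reached after 7 steps.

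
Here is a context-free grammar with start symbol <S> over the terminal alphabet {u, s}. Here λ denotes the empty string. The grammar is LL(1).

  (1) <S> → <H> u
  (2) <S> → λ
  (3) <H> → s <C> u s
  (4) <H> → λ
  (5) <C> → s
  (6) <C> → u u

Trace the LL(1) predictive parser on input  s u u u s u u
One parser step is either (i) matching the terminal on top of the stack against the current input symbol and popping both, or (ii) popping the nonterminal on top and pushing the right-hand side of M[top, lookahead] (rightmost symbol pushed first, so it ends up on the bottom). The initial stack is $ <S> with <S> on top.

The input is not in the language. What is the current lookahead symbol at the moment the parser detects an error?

u

step 1: stack=$ <S>  input=s u u u s u u $  — expand <S> → <H> u
step 2: stack=$ u <H>  input=s u u u s u u $  — expand <H> → s <C> u s
step 3: stack=$ u s u <C> s  input=s u u u s u u $  — match s
step 4: stack=$ u s u <C>  input=u u u s u u $  — expand <C> → u u
step 5: stack=$ u s u u u  input=u u u s u u $  — match u
step 6: stack=$ u s u u  input=u u s u u $  — match u
step 7: stack=$ u s u  input=u s u u $  — match u
step 8: stack=$ u s  input=s u u $  — match s
step 9: stack=$ u  input=u u $  — match u
step 10: stack=$  input=u $  — error: stack empty but input remains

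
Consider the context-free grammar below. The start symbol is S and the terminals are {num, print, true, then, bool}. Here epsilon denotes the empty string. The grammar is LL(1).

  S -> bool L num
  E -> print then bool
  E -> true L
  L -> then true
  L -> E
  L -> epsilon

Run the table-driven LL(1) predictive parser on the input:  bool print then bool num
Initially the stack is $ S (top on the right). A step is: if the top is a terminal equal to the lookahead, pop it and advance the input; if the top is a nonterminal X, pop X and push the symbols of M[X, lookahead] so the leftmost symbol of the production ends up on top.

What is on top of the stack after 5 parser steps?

step 1: stack=$ S  input=bool print then bool num $  — expand S -> bool L num
step 2: stack=$ num L bool  input=bool print then bool num $  — match bool
step 3: stack=$ num L  input=print then bool num $  — expand L -> E
step 4: stack=$ num E  input=print then bool num $  — expand E -> print then bool
step 5: stack=$ num bool then print  input=print then bool num $  — match print
Stack after step 5: $ num bool then (top = then).

then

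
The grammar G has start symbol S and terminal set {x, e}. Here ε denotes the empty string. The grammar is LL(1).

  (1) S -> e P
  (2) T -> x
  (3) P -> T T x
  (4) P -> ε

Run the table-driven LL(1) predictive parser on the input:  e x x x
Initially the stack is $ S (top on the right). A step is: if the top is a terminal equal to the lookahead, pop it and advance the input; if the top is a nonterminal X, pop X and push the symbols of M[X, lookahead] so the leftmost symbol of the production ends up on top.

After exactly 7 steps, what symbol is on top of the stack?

step 1: stack=$ S  input=e x x x $  — expand S -> e P
step 2: stack=$ P e  input=e x x x $  — match e
step 3: stack=$ P  input=x x x $  — expand P -> T T x
step 4: stack=$ x T T  input=x x x $  — expand T -> x
step 5: stack=$ x T x  input=x x x $  — match x
step 6: stack=$ x T  input=x x $  — expand T -> x
step 7: stack=$ x x  input=x x $  — match x
Stack after step 7: $ x (top = x).

x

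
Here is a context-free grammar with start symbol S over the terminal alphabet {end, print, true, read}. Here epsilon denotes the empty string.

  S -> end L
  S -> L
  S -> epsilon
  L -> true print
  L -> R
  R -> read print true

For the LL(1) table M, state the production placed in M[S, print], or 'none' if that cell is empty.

FIRST(R): from R->read print true we get {read}. So FIRST(R) = {read}.
FIRST(L): from L->true print we get {true}; from L->R we get {read}. So FIRST(L) = {read, true}.
FIRST(S): from S->end L we get {end}; from S->L we get {read, true}; from S->epsilon we get {epsilon}. So FIRST(S) = {epsilon, end, read, true}.
FOLLOW(S) includes $ since S is the start symbol.
FOLLOW(S): S appears on no right-hand side. Thus FOLLOW(S) = {$}.
For S -> end L: FIRST(end L) = {end}, so it goes in M[S, t] for t ∈ {end}.
For S -> L: FIRST(L) = {read, true}, so it goes in M[S, t] for t ∈ {read, true}.
For S -> epsilon: FIRST(epsilon) = {epsilon}, so it goes in M[S, t] for t ∈ {}; since epsilon ∈ FIRST, also for every t ∈ FOLLOW(S) = {$}.
None of these place a production in M[S, print].

none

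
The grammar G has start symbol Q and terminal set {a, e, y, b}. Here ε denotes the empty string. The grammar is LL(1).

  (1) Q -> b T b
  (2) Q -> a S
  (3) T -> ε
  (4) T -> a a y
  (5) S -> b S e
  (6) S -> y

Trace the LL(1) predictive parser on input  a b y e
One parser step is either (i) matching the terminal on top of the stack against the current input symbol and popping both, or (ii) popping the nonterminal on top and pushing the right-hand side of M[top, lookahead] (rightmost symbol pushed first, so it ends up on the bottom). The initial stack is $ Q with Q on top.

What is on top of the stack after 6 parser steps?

step 1: stack=$ Q  input=a b y e $  — expand Q -> a S
step 2: stack=$ S a  input=a b y e $  — match a
step 3: stack=$ S  input=b y e $  — expand S -> b S e
step 4: stack=$ e S b  input=b y e $  — match b
step 5: stack=$ e S  input=y e $  — expand S -> y
step 6: stack=$ e y  input=y e $  — match y
Stack after step 6: $ e (top = e).

e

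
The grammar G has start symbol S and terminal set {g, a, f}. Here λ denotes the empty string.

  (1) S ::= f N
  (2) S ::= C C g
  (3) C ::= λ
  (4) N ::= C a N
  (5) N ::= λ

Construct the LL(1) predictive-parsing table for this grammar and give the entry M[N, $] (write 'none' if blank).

N ::= λ

FIRST(C) = {λ}
FIRST(S) = {f, g}  (via C C g)
FIRST(N) = {λ, a}  (via C a N)
FOLLOW(S) includes $ since S is the start symbol.
FOLLOW(S): S appears on no right-hand side. Thus FOLLOW(S) = {$}.
FOLLOW(N): in S::=f N, the suffix after N is empty, so FOLLOW(N) ⊇ FOLLOW(S) = {$}; in N::=C a N, the suffix after N is empty (adds nothing new). Thus FOLLOW(N) = {$}.
For N ::= C a N: FIRST(C a N) = {a}, so it goes in M[N, t] for t ∈ {a}.
For N ::= λ: FIRST(λ) = {λ}, so it goes in M[N, t] for t ∈ {}; since λ ∈ FIRST, also for every t ∈ FOLLOW(N) = {$}.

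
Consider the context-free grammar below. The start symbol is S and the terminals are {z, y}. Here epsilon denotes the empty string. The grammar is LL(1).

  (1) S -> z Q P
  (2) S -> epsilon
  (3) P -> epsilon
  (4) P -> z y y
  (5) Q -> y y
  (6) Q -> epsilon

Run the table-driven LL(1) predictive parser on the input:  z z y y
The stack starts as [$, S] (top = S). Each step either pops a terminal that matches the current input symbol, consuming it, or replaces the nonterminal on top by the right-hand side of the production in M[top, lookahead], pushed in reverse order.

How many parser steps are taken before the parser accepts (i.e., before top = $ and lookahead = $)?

     Stack    Input      Action
  1  $ S      z z y y $  expand S -> z Q P
  2  $ P Q z  z z y y $  match z
  3  $ P Q    z y y $    expand Q -> epsilon
  4  $ P      z y y $    expand P -> z y y
  5  $ y y z  z y y $    match z
  6  $ y y    y y $      match y
  7  $ y      y $        match y
Accept reached after 7 steps.

7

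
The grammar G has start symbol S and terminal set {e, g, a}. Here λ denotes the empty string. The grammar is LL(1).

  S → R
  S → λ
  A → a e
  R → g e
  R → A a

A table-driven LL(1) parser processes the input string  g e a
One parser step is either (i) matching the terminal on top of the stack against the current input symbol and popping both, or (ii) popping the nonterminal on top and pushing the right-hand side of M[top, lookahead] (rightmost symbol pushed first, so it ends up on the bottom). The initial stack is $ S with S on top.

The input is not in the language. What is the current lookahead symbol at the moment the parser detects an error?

a

step 1: stack=$ S  input=g e a $  — expand S → R
step 2: stack=$ R  input=g e a $  — expand R → g e
step 3: stack=$ e g  input=g e a $  — match g
step 4: stack=$ e  input=e a $  — match e
step 5: stack=$  input=a $  — error: stack empty but input remains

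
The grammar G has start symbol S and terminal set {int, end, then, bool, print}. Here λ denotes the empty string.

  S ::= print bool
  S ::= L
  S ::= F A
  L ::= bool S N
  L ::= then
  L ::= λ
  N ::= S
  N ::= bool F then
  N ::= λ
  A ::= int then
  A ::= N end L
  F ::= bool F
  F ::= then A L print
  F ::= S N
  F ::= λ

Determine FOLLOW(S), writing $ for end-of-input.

{$, bool, end, int, print, then}

FIRST(L) = {λ, bool, then}
FIRST(S) = {λ, bool, end, int, print, then}  (via L, F A)
FIRST(N) = {λ, bool, end, int, print, then}  (via S)
FIRST(A) = {bool, end, int, print, then}  (via N end L)
FIRST(F) = {λ, bool, end, int, print, then}  (via S N)
FOLLOW(S) includes $ since S is the start symbol.
FOLLOW(F): in S::=F A, F is followed by A with FIRST {bool, end, int, print, then}; in N::=bool F then, F is followed by then with FIRST {then}; in F::=bool F, the suffix after F is empty (adds nothing new). Thus FOLLOW(F) = {bool, end, int, print, then}.
FOLLOW(S): in L::=bool S N, S is followed by N with FIRST {λ, bool, end, int, print, then}; in L::=bool S N, the suffix after S is nullable, so FOLLOW(S) ⊇ FOLLOW(L) = {$, bool, end, int, print, then}; in N::=S, the suffix after S is empty, so FOLLOW(S) ⊇ FOLLOW(N) = {$, bool, end, int, print, then}; in F::=S N, S is followed by N with FIRST {λ, bool, end, int, print, then}; in F::=S N, the suffix after S is nullable, so FOLLOW(S) ⊇ FOLLOW(F) = {bool, end, int, print, then}. Thus FOLLOW(S) = {$, bool, end, int, print, then}.
FOLLOW(A): in S::=F A, the suffix after A is empty, so FOLLOW(A) ⊇ FOLLOW(S) = {$, bool, end, int, print, then}; in F::=then A L print, A is followed by L print with FIRST {bool, print, then}. Thus FOLLOW(A) = {$, bool, end, int, print, then}.
FOLLOW(L): in S::=L, the suffix after L is empty, so FOLLOW(L) ⊇ FOLLOW(S) = {$, bool, end, int, print, then}; in A::=N end L, the suffix after L is empty, so FOLLOW(L) ⊇ FOLLOW(A) = {$, bool, end, int, print, then}; in F::=then A L print, L is followed by print with FIRST {print}. Thus FOLLOW(L) = {$, bool, end, int, print, then}.
FOLLOW(N): in L::=bool S N, the suffix after N is empty, so FOLLOW(N) ⊇ FOLLOW(L) = {$, bool, end, int, print, then}; in A::=N end L, N is followed by end L with FIRST {end}; in F::=S N, the suffix after N is empty, so FOLLOW(N) ⊇ FOLLOW(F) = {bool, end, int, print, then}. Thus FOLLOW(N) = {$, bool, end, int, print, then}.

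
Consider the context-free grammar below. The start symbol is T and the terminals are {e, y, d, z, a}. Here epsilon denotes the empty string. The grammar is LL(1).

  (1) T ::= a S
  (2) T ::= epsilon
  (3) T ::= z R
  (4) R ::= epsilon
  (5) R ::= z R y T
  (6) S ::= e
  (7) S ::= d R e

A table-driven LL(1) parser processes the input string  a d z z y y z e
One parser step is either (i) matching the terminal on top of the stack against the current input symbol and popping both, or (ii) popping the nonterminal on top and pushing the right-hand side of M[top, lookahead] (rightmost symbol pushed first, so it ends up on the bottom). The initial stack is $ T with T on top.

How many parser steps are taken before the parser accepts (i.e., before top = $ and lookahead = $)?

      Stack            Input              Action
   1  $ T              a d z z y y z e $  expand T ::= a S
   2  $ S a            a d z z y y z e $  match a
   3  $ S              d z z y y z e $    expand S ::= d R e
   4  $ e R d          d z z y y z e $    match d
   5  $ e R            z z y y z e $      expand R ::= z R y T
   6  $ e T y R z      z z y y z e $      match z
   7  $ e T y R        z y y z e $        expand R ::= z R y T
   8  $ e T y T y R z  z y y z e $        match z
   9  $ e T y T y R    y y z e $          expand R ::= epsilon
  10  $ e T y T y      y y z e $          match y
  11  $ e T y T        y z e $            expand T ::= epsilon
  12  $ e T y          y z e $            match y
  13  $ e T            z e $              expand T ::= z R
  14  $ e R z          z e $              match z
  15  $ e R            e $                expand R ::= epsilon
  16  $ e              e $                match e
Accept reached after 16 steps.

16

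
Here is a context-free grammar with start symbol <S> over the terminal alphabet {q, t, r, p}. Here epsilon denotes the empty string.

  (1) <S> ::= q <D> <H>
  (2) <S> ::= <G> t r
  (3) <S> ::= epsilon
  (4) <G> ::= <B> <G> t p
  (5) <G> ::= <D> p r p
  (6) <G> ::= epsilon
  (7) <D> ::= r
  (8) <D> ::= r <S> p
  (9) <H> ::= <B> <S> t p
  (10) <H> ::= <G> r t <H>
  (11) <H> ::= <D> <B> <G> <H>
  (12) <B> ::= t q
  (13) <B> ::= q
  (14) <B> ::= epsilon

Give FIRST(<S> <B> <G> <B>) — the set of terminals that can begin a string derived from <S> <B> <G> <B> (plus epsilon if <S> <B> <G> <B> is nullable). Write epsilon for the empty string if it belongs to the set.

FIRST(<D>) = {r}
FIRST(<B>) = {epsilon, q, t}
FIRST(<G>) = {epsilon, q, r, t}  (via <B> <G> t p, <D> p r p)
FIRST(<S>) = {epsilon, q, r, t}  (via <G> t r)
FIRST(<H>) = {q, r, t}  (via <B> <S> t p, <G> r t <H>, <D> <B> <G> <H>)
FIRST(<S> <B> <G> <B>): take FIRST of each symbol in turn, carrying on past any symbol whose FIRST contains epsilon; result {epsilon, q, r, t}.

{epsilon, q, r, t}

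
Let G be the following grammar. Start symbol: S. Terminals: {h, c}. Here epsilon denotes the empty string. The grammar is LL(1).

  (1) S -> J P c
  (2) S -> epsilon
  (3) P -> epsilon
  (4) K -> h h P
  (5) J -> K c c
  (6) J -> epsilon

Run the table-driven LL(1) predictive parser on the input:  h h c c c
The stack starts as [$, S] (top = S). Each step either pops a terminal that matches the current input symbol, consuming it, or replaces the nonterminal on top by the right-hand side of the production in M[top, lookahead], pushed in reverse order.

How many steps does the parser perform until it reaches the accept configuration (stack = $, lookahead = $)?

10

      Stack            Input        Action
   1  $ S              h h c c c $  expand S -> J P c
   2  $ c P J          h h c c c $  expand J -> K c c
   3  $ c P c c K      h h c c c $  expand K -> h h P
   4  $ c P c c P h h  h h c c c $  match h
   5  $ c P c c P h    h c c c $    match h
   6  $ c P c c P      c c c $      expand P -> epsilon
   7  $ c P c c        c c c $      match c
   8  $ c P c          c c $        match c
   9  $ c P            c $          expand P -> epsilon
  10  $ c              c $          match c
Accept reached after 10 steps.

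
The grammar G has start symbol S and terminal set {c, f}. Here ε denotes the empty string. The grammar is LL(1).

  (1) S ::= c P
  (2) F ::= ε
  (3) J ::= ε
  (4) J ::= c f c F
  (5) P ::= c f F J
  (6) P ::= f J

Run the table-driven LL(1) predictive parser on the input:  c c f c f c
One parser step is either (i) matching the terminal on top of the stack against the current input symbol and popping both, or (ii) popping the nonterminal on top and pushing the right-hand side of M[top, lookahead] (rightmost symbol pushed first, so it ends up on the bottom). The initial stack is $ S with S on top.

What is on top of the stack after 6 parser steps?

step 1: stack=$ S  input=c c f c f c $  — expand S ::= c P
step 2: stack=$ P c  input=c c f c f c $  — match c
step 3: stack=$ P  input=c f c f c $  — expand P ::= c f F J
step 4: stack=$ J F f c  input=c f c f c $  — match c
step 5: stack=$ J F f  input=f c f c $  — match f
step 6: stack=$ J F  input=c f c $  — expand F ::= ε
Stack after step 6: $ J (top = J).

J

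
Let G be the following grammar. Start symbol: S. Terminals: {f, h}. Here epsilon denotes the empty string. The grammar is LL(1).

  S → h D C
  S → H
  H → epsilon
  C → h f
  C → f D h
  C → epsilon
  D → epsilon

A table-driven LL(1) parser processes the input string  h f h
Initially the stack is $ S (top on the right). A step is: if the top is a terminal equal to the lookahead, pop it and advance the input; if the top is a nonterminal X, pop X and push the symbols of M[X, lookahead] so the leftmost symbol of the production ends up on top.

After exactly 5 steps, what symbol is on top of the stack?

step 1: stack=$ S  input=h f h $  — expand S → h D C
step 2: stack=$ C D h  input=h f h $  — match h
step 3: stack=$ C D  input=f h $  — expand D → epsilon
step 4: stack=$ C  input=f h $  — expand C → f D h
step 5: stack=$ h D f  input=f h $  — match f
Stack after step 5: $ h D (top = D).

D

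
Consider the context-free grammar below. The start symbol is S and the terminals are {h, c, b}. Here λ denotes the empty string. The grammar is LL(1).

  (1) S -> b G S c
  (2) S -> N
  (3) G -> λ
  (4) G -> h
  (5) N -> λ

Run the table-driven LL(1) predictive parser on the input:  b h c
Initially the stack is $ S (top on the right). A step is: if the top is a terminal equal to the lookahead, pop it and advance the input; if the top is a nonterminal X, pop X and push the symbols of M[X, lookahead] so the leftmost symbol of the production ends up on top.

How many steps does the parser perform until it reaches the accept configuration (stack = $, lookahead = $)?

7

step 1: stack=$ S  input=b h c $  — expand S -> b G S c
step 2: stack=$ c S G b  input=b h c $  — match b
step 3: stack=$ c S G  input=h c $  — expand G -> h
step 4: stack=$ c S h  input=h c $  — match h
step 5: stack=$ c S  input=c $  — expand S -> N
step 6: stack=$ c N  input=c $  — expand N -> λ
step 7: stack=$ c  input=c $  — match c
Accept reached after 7 steps.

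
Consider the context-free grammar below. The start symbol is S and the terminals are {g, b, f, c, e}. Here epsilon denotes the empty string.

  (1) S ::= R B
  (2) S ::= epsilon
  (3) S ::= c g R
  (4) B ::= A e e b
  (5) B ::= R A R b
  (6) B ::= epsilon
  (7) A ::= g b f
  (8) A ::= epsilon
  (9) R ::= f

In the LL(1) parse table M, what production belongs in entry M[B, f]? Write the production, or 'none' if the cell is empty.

FIRST(A): from A::=g b f we get {g}; from A::=epsilon we get {epsilon}. So FIRST(A) = {epsilon, g}.
FIRST(R): from R::=f we get {f}. So FIRST(R) = {f}.
FIRST(S): from S::=R B we get {f}; from S::=epsilon we get {epsilon}; from S::=c g R we get {c}. So FIRST(S) = {epsilon, c, f}.
FIRST(B): from B::=A e e b we get {e, g}; from B::=R A R b we get {f}; from B::=epsilon we get {epsilon}. So FIRST(B) = {epsilon, e, f, g}.
FOLLOW(S) includes $ since S is the start symbol.
FOLLOW(S): S appears on no right-hand side. Thus FOLLOW(S) = {$}.
FOLLOW(B): in S::=R B, the suffix after B is empty, so FOLLOW(B) ⊇ FOLLOW(S) = {$}. Thus FOLLOW(B) = {$}.
For B ::= A e e b: FIRST(A e e b) = {e, g}, so it goes in M[B, t] for t ∈ {e, g}.
For B ::= R A R b: FIRST(R A R b) = {f}, so it goes in M[B, t] for t ∈ {f}.
For B ::= epsilon: FIRST(epsilon) = {epsilon}, so it goes in M[B, t] for t ∈ {}; since epsilon ∈ FIRST, also for every t ∈ FOLLOW(B) = {$}.

B ::= R A R b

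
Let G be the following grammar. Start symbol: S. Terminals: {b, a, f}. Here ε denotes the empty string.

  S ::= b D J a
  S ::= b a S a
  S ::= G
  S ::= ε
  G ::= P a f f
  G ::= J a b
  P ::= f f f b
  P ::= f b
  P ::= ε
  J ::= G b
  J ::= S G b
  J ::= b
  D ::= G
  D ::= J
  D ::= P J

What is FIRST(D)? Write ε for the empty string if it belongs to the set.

{a, b, f}

FIRST(P): from P::=f f f b we get {f}; from P::=f b we get {f}; from P::=ε we get {ε}. So FIRST(P) = {ε, f}.
FIRST(S): from S::=b D J a we get {b}; from S::=b a S a we get {b}; from S::=G we get {a, b, f}; from S::=ε we get {ε}. So FIRST(S) = {ε, a, b, f}.
FIRST(G): from G::=P a f f we get {a, f}; from G::=J a b we get {a, b, f}. So FIRST(G) = {a, b, f}.
FIRST(J): from J::=G b we get {a, b, f}; from J::=S G b we get {a, b, f}; from J::=b we get {b}. So FIRST(J) = {a, b, f}.
FIRST(D): from D::=G we get {a, b, f}; from D::=J we get {a, b, f}; from D::=P J we get {a, b, f}. So FIRST(D) = {a, b, f}.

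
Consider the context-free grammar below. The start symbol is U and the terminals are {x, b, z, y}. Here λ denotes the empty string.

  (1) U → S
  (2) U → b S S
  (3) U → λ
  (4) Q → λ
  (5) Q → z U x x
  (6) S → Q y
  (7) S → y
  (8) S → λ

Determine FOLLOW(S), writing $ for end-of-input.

{$, x, y, z}

FIRST(Q) = {λ, z}
FIRST(S) = {λ, y, z}  (via Q y)
FIRST(U) = {λ, b, y, z}  (via S)
FOLLOW(U) includes $ since U is the start symbol.
FOLLOW(U): in Q→z U x x, U is followed by x x with FIRST {x}. Thus FOLLOW(U) = {$, x}.
FOLLOW(Q): in S→Q y, Q is followed by y with FIRST {y}. Thus FOLLOW(Q) = {y}.
FOLLOW(S): in U→S, the suffix after S is empty, so FOLLOW(S) ⊇ FOLLOW(U) = {$, x}; in U→b S S (occurrence 1), S is followed by S with FIRST {λ, y, z}; in U→b S S (occurrence 1), the suffix after S is nullable, so FOLLOW(S) ⊇ FOLLOW(U) = {$, x}; in U→b S S (occurrence 2), the suffix after S is empty, so FOLLOW(S) ⊇ FOLLOW(U) = {$, x}. Thus FOLLOW(S) = {$, x, y, z}.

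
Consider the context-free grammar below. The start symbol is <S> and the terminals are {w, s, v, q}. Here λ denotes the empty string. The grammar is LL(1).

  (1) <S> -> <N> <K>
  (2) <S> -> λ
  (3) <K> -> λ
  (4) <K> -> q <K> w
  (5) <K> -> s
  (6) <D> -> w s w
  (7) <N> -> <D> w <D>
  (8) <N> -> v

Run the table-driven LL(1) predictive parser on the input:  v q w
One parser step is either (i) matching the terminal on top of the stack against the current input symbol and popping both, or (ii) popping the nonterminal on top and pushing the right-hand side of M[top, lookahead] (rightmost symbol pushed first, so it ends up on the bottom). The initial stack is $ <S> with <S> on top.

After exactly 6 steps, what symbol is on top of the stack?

step 1: stack=$ <S>  input=v q w $  — expand <S> -> <N> <K>
step 2: stack=$ <K> <N>  input=v q w $  — expand <N> -> v
step 3: stack=$ <K> v  input=v q w $  — match v
step 4: stack=$ <K>  input=q w $  — expand <K> -> q <K> w
step 5: stack=$ w <K> q  input=q w $  — match q
step 6: stack=$ w <K>  input=w $  — expand <K> -> λ
Stack after step 6: $ w (top = w).

w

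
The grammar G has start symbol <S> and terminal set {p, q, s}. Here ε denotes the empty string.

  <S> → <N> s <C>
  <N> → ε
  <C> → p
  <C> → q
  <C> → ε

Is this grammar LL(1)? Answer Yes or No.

FIRST(<S>) = {s}
FIRST(<N>) = {ε}
FIRST(<C>) = {ε, p, q}
FOLLOW(<S>) = {$}
FOLLOW(<N>) = {s}
FOLLOW(<C>) = {$}
Each cell of M receives at most one production.

Yes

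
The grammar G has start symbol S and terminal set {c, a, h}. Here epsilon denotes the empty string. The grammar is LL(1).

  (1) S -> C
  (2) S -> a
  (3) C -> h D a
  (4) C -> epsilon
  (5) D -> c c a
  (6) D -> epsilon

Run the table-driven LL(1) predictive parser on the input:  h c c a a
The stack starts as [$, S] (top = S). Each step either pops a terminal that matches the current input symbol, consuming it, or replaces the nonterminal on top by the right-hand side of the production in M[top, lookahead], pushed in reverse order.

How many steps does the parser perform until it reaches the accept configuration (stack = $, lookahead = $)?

step 1: stack=$ S  input=h c c a a $  — expand S -> C
step 2: stack=$ C  input=h c c a a $  — expand C -> h D a
step 3: stack=$ a D h  input=h c c a a $  — match h
step 4: stack=$ a D  input=c c a a $  — expand D -> c c a
step 5: stack=$ a a c c  input=c c a a $  — match c
step 6: stack=$ a a c  input=c a a $  — match c
step 7: stack=$ a a  input=a a $  — match a
step 8: stack=$ a  input=a $  — match a
Accept reached after 8 steps.

8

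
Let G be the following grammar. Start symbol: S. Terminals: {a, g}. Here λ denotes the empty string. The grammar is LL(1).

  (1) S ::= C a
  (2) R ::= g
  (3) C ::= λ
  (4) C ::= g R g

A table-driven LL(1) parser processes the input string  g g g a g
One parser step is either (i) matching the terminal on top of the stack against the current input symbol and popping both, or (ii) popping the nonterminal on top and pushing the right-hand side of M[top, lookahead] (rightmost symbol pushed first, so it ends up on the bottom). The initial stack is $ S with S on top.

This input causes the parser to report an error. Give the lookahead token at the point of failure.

g

step 1: stack=$ S  input=g g g a g $  — expand S ::= C a
step 2: stack=$ a C  input=g g g a g $  — expand C ::= g R g
step 3: stack=$ a g R g  input=g g g a g $  — match g
step 4: stack=$ a g R  input=g g a g $  — expand R ::= g
step 5: stack=$ a g g  input=g g a g $  — match g
step 6: stack=$ a g  input=g a g $  — match g
step 7: stack=$ a  input=a g $  — match a
step 8: stack=$  input=g $  — error: stack empty but input remains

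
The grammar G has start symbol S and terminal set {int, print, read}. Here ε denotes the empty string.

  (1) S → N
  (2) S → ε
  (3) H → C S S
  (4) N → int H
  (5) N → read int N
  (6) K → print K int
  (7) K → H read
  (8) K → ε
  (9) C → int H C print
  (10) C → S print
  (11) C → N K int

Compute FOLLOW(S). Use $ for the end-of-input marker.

FIRST(N) = {int, read}
FIRST(S) = {ε, int, read}  (via N)
FIRST(C) = {int, print, read}  (via S print, N K int)
FIRST(H) = {int, print, read}  (via C S S)
FIRST(K) = {ε, int, print, read}  (via H read)
FOLLOW(S) includes $ since S is the start symbol.
FOLLOW(K): in K→print K int, K is followed by int with FIRST {int}; in C→N K int, K is followed by int with FIRST {int}. Thus FOLLOW(K) = {int}.
FOLLOW(S): in H→C S S (occurrence 1), S is followed by S with FIRST {ε, int, read}; in H→C S S (occurrence 1), the suffix after S is nullable, so FOLLOW(S) ⊇ FOLLOW(H) = {$, int, print, read}; in H→C S S (occurrence 2), the suffix after S is empty, so FOLLOW(S) ⊇ FOLLOW(H) = {$, int, print, read}; in C→S print, S is followed by print with FIRST {print}. Thus FOLLOW(S) = {$, int, print, read}.
FOLLOW(N): in S→N, the suffix after N is empty, so FOLLOW(N) ⊇ FOLLOW(S) = {$, int, print, read}; in N→read int N, the suffix after N is empty (adds nothing new); in C→N K int, N is followed by K int with FIRST {int, print, read}. Thus FOLLOW(N) = {$, int, print, read}.
FOLLOW(H): in N→int H, the suffix after H is empty, so FOLLOW(H) ⊇ FOLLOW(N) = {$, int, print, read}; in K→H read, H is followed by read with FIRST {read}; in C→int H C print, H is followed by C print with FIRST {int, print, read}. Thus FOLLOW(H) = {$, int, print, read}.
FOLLOW(C): in H→C S S, C is followed by S S with FIRST {ε, int, read}; in H→C S S, the suffix after C is nullable, so FOLLOW(C) ⊇ FOLLOW(H) = {$, int, print, read}; in C→int H C print, C is followed by print with FIRST {print}. Thus FOLLOW(C) = {$, int, print, read}.

{$, int, print, read}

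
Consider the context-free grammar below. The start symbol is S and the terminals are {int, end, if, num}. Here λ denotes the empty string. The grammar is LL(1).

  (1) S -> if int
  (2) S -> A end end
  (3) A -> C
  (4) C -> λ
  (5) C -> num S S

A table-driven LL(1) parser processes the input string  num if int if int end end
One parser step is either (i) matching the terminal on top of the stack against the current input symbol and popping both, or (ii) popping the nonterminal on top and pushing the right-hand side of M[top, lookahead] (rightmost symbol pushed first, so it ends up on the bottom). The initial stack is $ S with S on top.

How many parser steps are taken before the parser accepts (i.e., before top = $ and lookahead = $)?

12

      Stack               Input                        Action
   1  $ S                 num if int if int end end $  expand S -> A end end
   2  $ end end A         num if int if int end end $  expand A -> C
   3  $ end end C         num if int if int end end $  expand C -> num S S
   4  $ end end S S num   num if int if int end end $  match num
   5  $ end end S S       if int if int end end $      expand S -> if int
   6  $ end end S int if  if int if int end end $      match if
   7  $ end end S int     int if int end end $         match int
   8  $ end end S         if int end end $             expand S -> if int
   9  $ end end int if    if int end end $             match if
  10  $ end end int       int end end $                match int
  11  $ end end           end end $                    match end
  12  $ end               end $                        match end
Accept reached after 12 steps.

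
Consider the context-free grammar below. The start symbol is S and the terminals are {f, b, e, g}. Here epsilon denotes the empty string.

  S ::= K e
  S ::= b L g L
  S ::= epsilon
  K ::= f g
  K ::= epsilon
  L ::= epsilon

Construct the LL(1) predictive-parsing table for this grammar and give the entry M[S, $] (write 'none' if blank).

FIRST(K) = {epsilon, f}
FIRST(L) = {epsilon}
FIRST(S) = {epsilon, b, e, f}  (via K e)
FOLLOW(S) includes $ since S is the start symbol.
FOLLOW(S): S appears on no right-hand side. Thus FOLLOW(S) = {$}.
For S ::= K e: FIRST(K e) = {e, f}, so it goes in M[S, t] for t ∈ {e, f}.
For S ::= b L g L: FIRST(b L g L) = {b}, so it goes in M[S, t] for t ∈ {b}.
For S ::= epsilon: FIRST(epsilon) = {epsilon}, so it goes in M[S, t] for t ∈ {}; since epsilon ∈ FIRST, also for every t ∈ FOLLOW(S) = {$}.

S ::= epsilon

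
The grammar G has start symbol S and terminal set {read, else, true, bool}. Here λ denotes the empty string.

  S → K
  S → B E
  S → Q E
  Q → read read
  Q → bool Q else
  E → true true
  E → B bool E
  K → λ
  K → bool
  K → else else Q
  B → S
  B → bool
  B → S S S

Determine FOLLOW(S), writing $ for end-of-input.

FIRST(Q) = {bool, read}
FIRST(K) = {λ, bool, else}
FIRST(S) = {λ, bool, else, read, true}  (via K, B E, Q E)
FIRST(B) = {λ, bool, else, read, true}  (via S, S S S)
FIRST(E) = {bool, else, read, true}  (via B bool E)
FOLLOW(S) includes $ since S is the start symbol.
FOLLOW(B): in S→B E, B is followed by E with FIRST {bool, else, read, true}; in E→B bool E, B is followed by bool E with FIRST {bool}. Thus FOLLOW(B) = {bool, else, read, true}.
FOLLOW(S): in B→S, the suffix after S is empty, so FOLLOW(S) ⊇ FOLLOW(B) = {bool, else, read, true}; in B→S S S (occurrence 1), S is followed by S S with FIRST {λ, bool, else, read, true}; in B→S S S (occurrence 1), the suffix after S is nullable, so FOLLOW(S) ⊇ FOLLOW(B) = {bool, else, read, true}; in B→S S S (occurrence 2), S is followed by S with FIRST {λ, bool, else, read, true}; in B→S S S (occurrence 2), the suffix after S is nullable, so FOLLOW(S) ⊇ FOLLOW(B) = {bool, else, read, true}; in B→S S S (occurrence 3), the suffix after S is empty, so FOLLOW(S) ⊇ FOLLOW(B) = {bool, else, read, true}. Thus FOLLOW(S) = {$, bool, else, read, true}.
FOLLOW(E): in S→B E, the suffix after E is empty, so FOLLOW(E) ⊇ FOLLOW(S) = {$, bool, else, read, true}; in S→Q E, the suffix after E is empty, so FOLLOW(E) ⊇ FOLLOW(S) = {$, bool, else, read, true}; in E→B bool E, the suffix after E is empty (adds nothing new). Thus FOLLOW(E) = {$, bool, else, read, true}.
FOLLOW(K): in S→K, the suffix after K is empty, so FOLLOW(K) ⊇ FOLLOW(S) = {$, bool, else, read, true}. Thus FOLLOW(K) = {$, bool, else, read, true}.
FOLLOW(Q): in S→Q E, Q is followed by E with FIRST {bool, else, read, true}; in Q→bool Q else, Q is followed by else with FIRST {else}; in K→else else Q, the suffix after Q is empty, so FOLLOW(Q) ⊇ FOLLOW(K) = {$, bool, else, read, true}. Thus FOLLOW(Q) = {$, bool, else, read, true}.

{$, bool, else, read, true}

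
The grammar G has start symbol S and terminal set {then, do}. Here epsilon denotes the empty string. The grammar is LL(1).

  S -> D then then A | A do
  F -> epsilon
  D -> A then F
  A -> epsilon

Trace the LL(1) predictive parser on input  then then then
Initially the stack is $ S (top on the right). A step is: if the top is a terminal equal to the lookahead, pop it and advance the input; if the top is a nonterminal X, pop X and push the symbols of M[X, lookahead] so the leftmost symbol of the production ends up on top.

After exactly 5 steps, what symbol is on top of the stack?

then

step 1: stack=$ S  input=then then then $  — expand S -> D then then A
step 2: stack=$ A then then D  input=then then then $  — expand D -> A then F
step 3: stack=$ A then then F then A  input=then then then $  — expand A -> epsilon
step 4: stack=$ A then then F then  input=then then then $  — match then
step 5: stack=$ A then then F  input=then then $  — expand F -> epsilon
Stack after step 5: $ A then then (top = then).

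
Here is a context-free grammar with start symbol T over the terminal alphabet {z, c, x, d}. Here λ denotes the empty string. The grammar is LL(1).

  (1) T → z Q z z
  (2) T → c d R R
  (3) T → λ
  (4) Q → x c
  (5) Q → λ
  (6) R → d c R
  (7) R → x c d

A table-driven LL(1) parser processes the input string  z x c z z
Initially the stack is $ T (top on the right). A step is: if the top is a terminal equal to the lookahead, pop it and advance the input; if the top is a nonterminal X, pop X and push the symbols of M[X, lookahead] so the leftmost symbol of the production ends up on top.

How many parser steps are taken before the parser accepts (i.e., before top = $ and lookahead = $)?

7

     Stack      Input        Action
  1  $ T        z x c z z $  expand T → z Q z z
  2  $ z z Q z  z x c z z $  match z
  3  $ z z Q    x c z z $    expand Q → x c
  4  $ z z c x  x c z z $    match x
  5  $ z z c    c z z $      match c
  6  $ z z      z z $        match z
  7  $ z        z $          match z
Accept reached after 7 steps.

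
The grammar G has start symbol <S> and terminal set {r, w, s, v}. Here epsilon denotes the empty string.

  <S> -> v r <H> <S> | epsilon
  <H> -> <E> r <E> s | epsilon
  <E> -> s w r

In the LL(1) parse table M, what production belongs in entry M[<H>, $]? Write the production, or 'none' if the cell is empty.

<H> -> epsilon

FIRST(<S>): from <S>->v r <H> <S> we get {v}; from <S>->epsilon we get {epsilon}. So FIRST(<S>) = {epsilon, v}.
FIRST(<E>): from <E>->s w r we get {s}. So FIRST(<E>) = {s}.
FIRST(<H>): from <H>-><E> r <E> s we get {s}; from <H>->epsilon we get {epsilon}. So FIRST(<H>) = {epsilon, s}.
FOLLOW(<S>) includes $ since <S> is the start symbol.
FOLLOW(<S>): in <S>->v r <H> <S>, the suffix after <S> is empty (adds nothing new). Thus FOLLOW(<S>) = {$}.
FOLLOW(<H>): in <S>->v r <H> <S>, <H> is followed by <S> with FIRST {epsilon, v}; in <S>->v r <H> <S>, the suffix after <H> is nullable, so FOLLOW(<H>) ⊇ FOLLOW(<S>) = {$}. Thus FOLLOW(<H>) = {$, v}.
For <H> -> <E> r <E> s: FIRST(<E> r <E> s) = {s}, so it goes in M[<H>, t] for t ∈ {s}.
For <H> -> epsilon: FIRST(epsilon) = {epsilon}, so it goes in M[<H>, t] for t ∈ {}; since epsilon ∈ FIRST, also for every t ∈ FOLLOW(<H>) = {$, v}.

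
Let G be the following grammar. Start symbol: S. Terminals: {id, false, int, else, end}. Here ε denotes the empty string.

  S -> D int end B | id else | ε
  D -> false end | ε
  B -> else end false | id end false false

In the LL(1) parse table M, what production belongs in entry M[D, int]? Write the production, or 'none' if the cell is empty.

D -> ε

FIRST(D): from D->false end we get {false}; from D->ε we get {ε}. So FIRST(D) = {ε, false}.
FIRST(B): from B->else end false we get {else}; from B->id end false false we get {id}. So FIRST(B) = {else, id}.
FIRST(S): from S->D int end B we get {false, int}; from S->id else we get {id}; from S->ε we get {ε}. So FIRST(S) = {ε, false, id, int}.
FOLLOW(S) includes $ since S is the start symbol.
FOLLOW(D): in S->D int end B, D is followed by int end B with FIRST {int}. Thus FOLLOW(D) = {int}.
For D -> false end: FIRST(false end) = {false}, so it goes in M[D, t] for t ∈ {false}.
For D -> ε: FIRST(ε) = {ε}, so it goes in M[D, t] for t ∈ {}; since ε ∈ FIRST, also for every t ∈ FOLLOW(D) = {int}.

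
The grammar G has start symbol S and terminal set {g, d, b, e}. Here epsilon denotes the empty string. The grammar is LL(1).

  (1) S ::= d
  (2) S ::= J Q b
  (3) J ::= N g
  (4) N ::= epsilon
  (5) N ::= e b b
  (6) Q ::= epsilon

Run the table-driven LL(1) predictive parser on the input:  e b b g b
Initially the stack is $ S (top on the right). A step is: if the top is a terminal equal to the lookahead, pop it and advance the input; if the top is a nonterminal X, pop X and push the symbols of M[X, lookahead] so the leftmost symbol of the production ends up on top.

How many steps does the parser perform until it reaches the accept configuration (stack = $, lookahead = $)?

9

step 1: stack=$ S  input=e b b g b $  — expand S ::= J Q b
step 2: stack=$ b Q J  input=e b b g b $  — expand J ::= N g
step 3: stack=$ b Q g N  input=e b b g b $  — expand N ::= e b b
step 4: stack=$ b Q g b b e  input=e b b g b $  — match e
step 5: stack=$ b Q g b b  input=b b g b $  — match b
step 6: stack=$ b Q g b  input=b g b $  — match b
step 7: stack=$ b Q g  input=g b $  — match g
step 8: stack=$ b Q  input=b $  — expand Q ::= epsilon
step 9: stack=$ b  input=b $  — match b
Accept reached after 9 steps.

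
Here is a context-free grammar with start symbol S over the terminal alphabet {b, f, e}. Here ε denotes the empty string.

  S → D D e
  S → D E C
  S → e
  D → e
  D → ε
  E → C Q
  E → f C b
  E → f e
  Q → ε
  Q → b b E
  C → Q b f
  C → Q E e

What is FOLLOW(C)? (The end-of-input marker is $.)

{$, b, e, f}

FIRST(D): from D→e we get {e}; from D→ε we get {ε}. So FIRST(D) = {ε, e}.
FIRST(Q): from Q→ε we get {ε}; from Q→b b E we get {b}. So FIRST(Q) = {ε, b}.
FIRST(S): from S→D D e we get {e}; from S→D E C we get {b, e, f}; from S→e we get {e}. So FIRST(S) = {b, e, f}.
FIRST(E): from E→C Q we get {b, f}; from E→f C b we get {f}; from E→f e we get {f}. So FIRST(E) = {b, f}.
FIRST(C): from C→Q b f we get {b}; from C→Q E e we get {b, f}. So FIRST(C) = {b, f}.
FOLLOW(S) includes $ since S is the start symbol.
FOLLOW(S): S appears on no right-hand side. Thus FOLLOW(S) = {$}.
FOLLOW(D): in S→D D e (occurrence 1), D is followed by D e with FIRST {e}; in S→D D e (occurrence 2), D is followed by e with FIRST {e}; in S→D E C, D is followed by E C with FIRST {b, f}. Thus FOLLOW(D) = {b, e, f}.
FOLLOW(E): in S→D E C, E is followed by C with FIRST {b, f}; in Q→b b E, the suffix after E is empty, so FOLLOW(E) ⊇ FOLLOW(Q) = {b, e, f}; in C→Q E e, E is followed by e with FIRST {e}. Thus FOLLOW(E) = {b, e, f}.
FOLLOW(Q): in E→C Q, the suffix after Q is empty, so FOLLOW(Q) ⊇ FOLLOW(E) = {b, e, f}; in C→Q b f, Q is followed by b f with FIRST {b}; in C→Q E e, Q is followed by E e with FIRST {b, f}. Thus FOLLOW(Q) = {b, e, f}.
FOLLOW(C): in S→D E C, the suffix after C is empty, so FOLLOW(C) ⊇ FOLLOW(S) = {$}; in E→C Q, C is followed by Q with FIRST {ε, b}; in E→C Q, the suffix after C is nullable, so FOLLOW(C) ⊇ FOLLOW(E) = {b, e, f}; in E→f C b, C is followed by b with FIRST {b}. Thus FOLLOW(C) = {$, b, e, f}.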